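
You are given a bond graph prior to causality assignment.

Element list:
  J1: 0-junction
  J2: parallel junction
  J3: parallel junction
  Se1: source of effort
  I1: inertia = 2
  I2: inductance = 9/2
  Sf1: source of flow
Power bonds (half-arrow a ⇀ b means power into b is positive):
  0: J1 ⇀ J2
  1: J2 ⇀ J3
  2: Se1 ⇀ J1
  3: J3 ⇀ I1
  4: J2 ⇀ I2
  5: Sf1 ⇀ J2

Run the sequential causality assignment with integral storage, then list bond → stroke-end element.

bond 2 stroke→J1  (Se1 (Se) sets effort on bond)
bond 5 stroke→Sf1  (Sf1: flow source, stroke at near end)
bond 0 stroke→J2  (J1 effort already set via bond 2)
bond 1 stroke→J3  (J2: bond 0 brought effort, rest push out)
bond 4 stroke→I2  (J2 effort already set via bond 0)
bond 3 stroke→I1  (J3: bond 1 brought effort, rest push out)

β0 stroke→J2
β1 stroke→J3
β2 stroke→J1
β3 stroke→I1
β4 stroke→I2
β5 stroke→Sf1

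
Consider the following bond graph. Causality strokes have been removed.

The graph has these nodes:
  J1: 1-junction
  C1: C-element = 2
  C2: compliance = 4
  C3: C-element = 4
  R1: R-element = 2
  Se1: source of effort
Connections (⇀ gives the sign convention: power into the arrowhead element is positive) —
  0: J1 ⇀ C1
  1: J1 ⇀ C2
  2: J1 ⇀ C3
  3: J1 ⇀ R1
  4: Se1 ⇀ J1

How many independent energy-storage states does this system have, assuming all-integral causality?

bond 4 →J1  (source Se1 imposes e)
bond 0 →J1  (C1 integral (e out))
bond 1 →J1  (C2: C, integral causality)
bond 2 →J1  (C3 integral (e out))
bond 3 →R1  (closing 1-jn rule on J1)

3  (C1, C2, C3 all integral)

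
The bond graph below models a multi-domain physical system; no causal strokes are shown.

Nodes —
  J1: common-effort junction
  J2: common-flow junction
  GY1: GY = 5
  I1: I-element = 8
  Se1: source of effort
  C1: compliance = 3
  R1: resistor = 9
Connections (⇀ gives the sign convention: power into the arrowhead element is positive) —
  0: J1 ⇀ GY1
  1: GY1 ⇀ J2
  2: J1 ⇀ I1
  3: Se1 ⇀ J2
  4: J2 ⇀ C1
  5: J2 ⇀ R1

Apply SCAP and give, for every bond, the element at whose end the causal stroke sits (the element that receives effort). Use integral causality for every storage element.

b3 stroke at J2  (Se1: effort source, stroke at far end)
b2 stroke at I1  (I1 outputs flow p/I1)
b0 stroke at J1  (only one effort-in slot at J1)
b1 stroke at J2  (GY GY1: same side as bond 0)
b4 stroke at J2  (C1: C, integral causality)
b5 stroke at R1  (J2 needs exactly one f-in)

bond 0 stroke→J1
bond 1 stroke→J2
bond 2 stroke→I1
bond 3 stroke→J2
bond 4 stroke→J2
bond 5 stroke→R1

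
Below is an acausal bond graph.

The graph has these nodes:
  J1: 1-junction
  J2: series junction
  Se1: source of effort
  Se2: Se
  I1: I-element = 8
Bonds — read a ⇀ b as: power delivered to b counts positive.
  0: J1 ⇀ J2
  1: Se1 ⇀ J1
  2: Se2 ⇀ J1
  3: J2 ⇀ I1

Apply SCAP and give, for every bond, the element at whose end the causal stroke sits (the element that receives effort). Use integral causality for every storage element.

b1 stroke at J1  (source Se1 imposes e)
b2 stroke at J1  (Se2 fixes effort; stroke away)
b0 stroke at J2  (J1 needs exactly one f-in)
b3 stroke at I1  (closing 1-jn rule on J2)

b0 |J2
b1 |J1
b2 |J1
b3 |I1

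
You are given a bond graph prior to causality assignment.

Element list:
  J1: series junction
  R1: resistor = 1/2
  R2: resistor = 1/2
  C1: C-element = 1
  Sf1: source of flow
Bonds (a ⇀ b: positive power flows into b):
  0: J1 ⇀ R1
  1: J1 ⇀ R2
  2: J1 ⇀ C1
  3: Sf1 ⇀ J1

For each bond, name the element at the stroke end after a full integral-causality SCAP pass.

β3 stroke→Sf1  (Sf1: flow source, stroke at near end)
β0 stroke→J1  (1-jn J1 has f-setter on 3)
β1 stroke→J1  (common-f at J1 fixed by 3)
β2 stroke→J1  (common-f at J1 fixed by 3)

bond 0 |J1
bond 1 |J1
bond 2 |J1
bond 3 |Sf1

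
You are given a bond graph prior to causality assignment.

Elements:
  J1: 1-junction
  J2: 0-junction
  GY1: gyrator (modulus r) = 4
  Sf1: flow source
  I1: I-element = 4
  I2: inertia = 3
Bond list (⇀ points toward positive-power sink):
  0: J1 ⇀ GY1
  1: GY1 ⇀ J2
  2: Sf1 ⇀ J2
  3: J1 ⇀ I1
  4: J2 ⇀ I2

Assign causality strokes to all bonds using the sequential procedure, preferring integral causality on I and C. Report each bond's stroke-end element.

β2 →Sf1  (Sf1 (Sf) sets flow on bond)
β3 →I1  (I1: I, integral causality)
β0 →J1  (1-jn J1 has f-setter on 3)
β1 →J2  (GY1 both-in/both-out from 0)
β4 →I2  (J2 effort already set via bond 1)

β0 stroke→J1
β1 stroke→J2
β2 stroke→Sf1
β3 stroke→I1
β4 stroke→I2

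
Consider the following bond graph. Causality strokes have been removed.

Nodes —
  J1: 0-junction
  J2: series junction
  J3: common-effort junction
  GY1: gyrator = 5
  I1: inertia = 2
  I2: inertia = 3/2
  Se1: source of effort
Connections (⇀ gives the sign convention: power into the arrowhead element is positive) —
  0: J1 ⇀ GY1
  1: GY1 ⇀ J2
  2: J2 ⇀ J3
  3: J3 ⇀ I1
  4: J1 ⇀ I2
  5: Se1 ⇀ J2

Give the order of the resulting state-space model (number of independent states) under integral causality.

bond 5 →J2  (Se1: effort source, stroke at far end)
bond 3 →I1  (I1 outputs flow p/I1)
bond 2 →J3  (only one effort-in slot at J3)
bond 1 →J2  (J2: bond 2 brought flow, rest push out)
bond 0 →J1  (GY1: gyrator matches bond 1)
bond 4 →I2  (J1: bond 0 brought effort, rest push out)

2  (I1, I2 all integral)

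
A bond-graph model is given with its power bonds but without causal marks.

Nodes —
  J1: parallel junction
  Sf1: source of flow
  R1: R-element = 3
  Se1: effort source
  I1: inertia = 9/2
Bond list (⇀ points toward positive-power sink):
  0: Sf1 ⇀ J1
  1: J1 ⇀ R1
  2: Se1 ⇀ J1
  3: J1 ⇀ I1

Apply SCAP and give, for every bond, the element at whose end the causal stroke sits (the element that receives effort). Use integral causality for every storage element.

#0 |Sf1
#1 |R1
#2 |J1
#3 |I1

b0 stroke→Sf1  (Sf1 (Sf) sets flow on bond)
b2 stroke→J1  (Se1: effort source, stroke at far end)
b1 stroke→R1  (common-e at J1 fixed by 2)
b3 stroke→I1  (J1: bond 2 brought effort, rest push out)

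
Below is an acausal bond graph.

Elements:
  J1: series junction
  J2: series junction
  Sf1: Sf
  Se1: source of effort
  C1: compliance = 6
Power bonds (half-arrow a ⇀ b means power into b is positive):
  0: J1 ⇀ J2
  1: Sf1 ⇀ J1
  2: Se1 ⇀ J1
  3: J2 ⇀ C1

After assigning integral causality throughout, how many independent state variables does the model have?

1  (C1 all integral)

#1 →Sf1  (source Sf1 imposes f)
#2 →J1  (Se1: effort source, stroke at far end)
#0 →J1  (1-jn J1 has f-setter on 1)
#3 →J2  (common-f at J2 fixed by 0)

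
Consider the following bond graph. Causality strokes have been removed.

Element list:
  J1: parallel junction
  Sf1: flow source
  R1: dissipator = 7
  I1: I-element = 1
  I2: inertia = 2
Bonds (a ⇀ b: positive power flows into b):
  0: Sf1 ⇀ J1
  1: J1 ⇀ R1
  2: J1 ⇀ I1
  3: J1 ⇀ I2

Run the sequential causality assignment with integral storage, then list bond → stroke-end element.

β0 stroke at Sf1
β1 stroke at J1
β2 stroke at I1
β3 stroke at I2

β0 stroke at Sf1  (Sf1 fixes flow; stroke at Sf1)
β2 stroke at I1  (I1 outputs flow p/I1)
β3 stroke at I2  (I2: I, integral causality)
β1 stroke at J1  (J1: last free bond brings effort in)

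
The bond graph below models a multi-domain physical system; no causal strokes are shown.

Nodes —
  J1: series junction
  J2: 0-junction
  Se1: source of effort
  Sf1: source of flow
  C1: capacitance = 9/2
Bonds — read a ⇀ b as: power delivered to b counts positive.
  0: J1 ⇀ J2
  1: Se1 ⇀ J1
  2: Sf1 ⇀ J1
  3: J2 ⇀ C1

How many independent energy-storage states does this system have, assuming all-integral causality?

1  (C1 all integral)

β1 stroke→J1  (source Se1 imposes e)
β2 stroke→Sf1  (source Sf1 imposes f)
β0 stroke→J1  (1-jn J1 has f-setter on 2)
β3 stroke→J2  (only one effort-in slot at J2)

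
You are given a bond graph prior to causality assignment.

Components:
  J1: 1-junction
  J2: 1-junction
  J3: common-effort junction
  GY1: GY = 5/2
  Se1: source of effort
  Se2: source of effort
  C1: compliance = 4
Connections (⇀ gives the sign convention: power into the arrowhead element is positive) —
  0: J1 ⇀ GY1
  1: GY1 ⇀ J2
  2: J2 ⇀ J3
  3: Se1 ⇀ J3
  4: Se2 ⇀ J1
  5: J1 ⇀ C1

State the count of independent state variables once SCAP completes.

1  (C1 all integral)

bond 3 →J3  (Se1: effort source, stroke at far end)
bond 4 →J1  (Se2 (Se) sets effort on bond)
bond 2 →J2  (common-e at J3 fixed by 3)
bond 1 →GY1  (J2 needs exactly one f-in)
bond 0 →GY1  (GY1: gyrator matches bond 1)
bond 5 →J1  (J1 flow already set via bond 0)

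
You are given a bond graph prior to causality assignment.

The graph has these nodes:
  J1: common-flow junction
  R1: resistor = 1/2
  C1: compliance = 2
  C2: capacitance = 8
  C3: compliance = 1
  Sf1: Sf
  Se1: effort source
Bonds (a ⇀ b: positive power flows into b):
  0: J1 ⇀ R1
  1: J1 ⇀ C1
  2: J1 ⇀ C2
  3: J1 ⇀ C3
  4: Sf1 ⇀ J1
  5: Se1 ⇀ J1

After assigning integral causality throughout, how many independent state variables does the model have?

β4 →Sf1  (Sf1 fixes flow; stroke at Sf1)
β5 →J1  (Se1 fixes effort; stroke away)
β0 →J1  (1-jn J1 has f-setter on 4)
β1 →J1  (common-f at J1 fixed by 4)
β2 →J1  (1-jn J1 has f-setter on 4)
β3 →J1  (J1 flow already set via bond 4)

3  (C1, C2, C3 all integral)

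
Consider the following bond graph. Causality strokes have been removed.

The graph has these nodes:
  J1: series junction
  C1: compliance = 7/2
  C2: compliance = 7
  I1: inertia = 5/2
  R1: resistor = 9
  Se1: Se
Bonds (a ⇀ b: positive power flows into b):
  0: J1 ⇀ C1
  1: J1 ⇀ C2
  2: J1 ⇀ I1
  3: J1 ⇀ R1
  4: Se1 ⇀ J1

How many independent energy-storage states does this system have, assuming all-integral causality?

3  (C1, C2, I1 all integral)

#4 →J1  (source Se1 imposes e)
#0 →J1  (prefer integral on C1)
#1 →J1  (C2: C, integral causality)
#2 →I1  (I1 integral (f out))
#3 →J1  (common-f at J1 fixed by 2)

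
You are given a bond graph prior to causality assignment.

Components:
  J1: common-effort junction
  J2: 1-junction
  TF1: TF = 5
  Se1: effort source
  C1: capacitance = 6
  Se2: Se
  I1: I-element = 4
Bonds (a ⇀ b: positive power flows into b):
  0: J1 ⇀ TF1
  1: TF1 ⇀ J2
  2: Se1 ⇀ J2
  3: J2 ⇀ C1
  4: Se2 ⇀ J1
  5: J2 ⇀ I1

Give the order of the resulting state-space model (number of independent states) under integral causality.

bond 2 |J2  (Se1 fixes effort; stroke away)
bond 4 |J1  (Se2: effort source, stroke at far end)
bond 0 |TF1  (J1: bond 4 brought effort, rest push out)
bond 1 |J2  (TF1 one-in-one-out from 0)
bond 3 |J2  (C1: C, integral causality)
bond 5 |I1  (J2 needs exactly one f-in)

2  (C1, I1 all integral)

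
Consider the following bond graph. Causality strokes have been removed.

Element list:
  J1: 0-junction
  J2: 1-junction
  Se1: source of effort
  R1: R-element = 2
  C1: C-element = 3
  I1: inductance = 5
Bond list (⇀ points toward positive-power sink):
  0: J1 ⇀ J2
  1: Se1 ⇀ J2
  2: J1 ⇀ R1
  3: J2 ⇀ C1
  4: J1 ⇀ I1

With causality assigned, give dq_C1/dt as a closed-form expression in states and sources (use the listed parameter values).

#1 stroke→J2  (Se1: effort source, stroke at far end)
#3 stroke→J2  (C1: C, integral causality)
#0 stroke→J1  (only one flow-in slot at J2)
#2 stroke→R1  (0-jn J1 has e-setter on 0)
#4 stroke→I1  (J1 effort already set via bond 0)

dq_C1/dt = E_Se1/2 - p_I1/5 - q_C1/6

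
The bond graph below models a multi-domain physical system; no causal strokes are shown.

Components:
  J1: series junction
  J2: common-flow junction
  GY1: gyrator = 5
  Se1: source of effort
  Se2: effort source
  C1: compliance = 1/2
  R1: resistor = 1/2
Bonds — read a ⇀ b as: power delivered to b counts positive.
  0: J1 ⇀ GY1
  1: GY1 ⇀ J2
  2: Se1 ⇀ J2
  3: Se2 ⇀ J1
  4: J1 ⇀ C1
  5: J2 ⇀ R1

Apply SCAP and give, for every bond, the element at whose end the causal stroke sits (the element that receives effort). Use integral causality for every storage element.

b0 stroke→GY1
b1 stroke→GY1
b2 stroke→J2
b3 stroke→J1
b4 stroke→J1
b5 stroke→J2

β2 →J2  (Se1 fixes effort; stroke away)
β3 →J1  (Se2: effort source, stroke at far end)
β4 →J1  (C1 outputs effort q/C1)
β0 →GY1  (only one flow-in slot at J1)
β1 →GY1  (GY GY1: same side as bond 0)
β5 →J2  (J2 flow already set via bond 1)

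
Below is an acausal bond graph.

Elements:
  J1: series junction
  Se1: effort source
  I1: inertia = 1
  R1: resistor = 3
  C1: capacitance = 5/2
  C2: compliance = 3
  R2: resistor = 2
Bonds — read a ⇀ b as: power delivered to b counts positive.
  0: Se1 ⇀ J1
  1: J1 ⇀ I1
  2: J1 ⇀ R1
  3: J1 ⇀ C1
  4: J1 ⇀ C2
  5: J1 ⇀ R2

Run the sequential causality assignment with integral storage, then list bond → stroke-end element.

b0 |J1
b1 |I1
b2 |J1
b3 |J1
b4 |J1
b5 |J1

β0 stroke at J1  (source Se1 imposes e)
β1 stroke at I1  (prefer integral on I1)
β2 stroke at J1  (common-f at J1 fixed by 1)
β3 stroke at J1  (J1: bond 1 brought flow, rest push out)
β4 stroke at J1  (common-f at J1 fixed by 1)
β5 stroke at J1  (J1: bond 1 brought flow, rest push out)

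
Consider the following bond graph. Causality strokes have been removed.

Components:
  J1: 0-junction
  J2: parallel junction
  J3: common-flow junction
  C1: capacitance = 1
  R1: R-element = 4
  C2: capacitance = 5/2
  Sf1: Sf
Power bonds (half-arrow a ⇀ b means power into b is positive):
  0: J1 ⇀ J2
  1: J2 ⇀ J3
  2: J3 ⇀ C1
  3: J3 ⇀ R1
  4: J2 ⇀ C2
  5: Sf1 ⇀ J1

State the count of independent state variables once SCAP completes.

b5 stroke at Sf1  (source Sf1 imposes f)
b0 stroke at J1  (J1: last free bond brings effort in)
b2 stroke at J3  (C1 integral (e out))
b4 stroke at J2  (C2 outputs effort q/C2)
b1 stroke at J3  (J2 effort already set via bond 4)
b3 stroke at R1  (closing 1-jn rule on J3)

2  (C1, C2 all integral)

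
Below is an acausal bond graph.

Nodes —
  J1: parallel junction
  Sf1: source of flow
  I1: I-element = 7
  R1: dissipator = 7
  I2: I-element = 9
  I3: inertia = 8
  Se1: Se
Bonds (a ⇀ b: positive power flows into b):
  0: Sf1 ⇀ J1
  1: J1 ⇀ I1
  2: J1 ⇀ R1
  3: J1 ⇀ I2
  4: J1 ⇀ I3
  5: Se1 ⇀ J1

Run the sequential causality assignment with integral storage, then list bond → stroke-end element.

bond 0 |Sf1  (source Sf1 imposes f)
bond 5 |J1  (Se1 fixes effort; stroke away)
bond 1 |I1  (0-jn J1 has e-setter on 5)
bond 2 |R1  (J1: bond 5 brought effort, rest push out)
bond 3 |I2  (common-e at J1 fixed by 5)
bond 4 |I3  (J1: bond 5 brought effort, rest push out)

b0 →Sf1
b1 →I1
b2 →R1
b3 →I2
b4 →I3
b5 →J1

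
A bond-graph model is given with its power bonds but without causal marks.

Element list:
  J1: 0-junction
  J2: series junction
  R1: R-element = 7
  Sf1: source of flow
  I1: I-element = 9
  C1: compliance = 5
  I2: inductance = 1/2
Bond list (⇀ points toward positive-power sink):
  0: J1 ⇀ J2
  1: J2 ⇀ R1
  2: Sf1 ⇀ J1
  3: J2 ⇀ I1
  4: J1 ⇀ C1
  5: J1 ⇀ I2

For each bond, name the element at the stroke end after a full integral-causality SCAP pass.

#2 →Sf1  (Sf1 (Sf) sets flow on bond)
#3 →I1  (I1: I, integral causality)
#0 →J2  (common-f at J2 fixed by 3)
#1 →J2  (J2 flow already set via bond 3)
#4 →J1  (C1 integral (e out))
#5 →I2  (J1: bond 4 brought effort, rest push out)

β0 stroke at J2
β1 stroke at J2
β2 stroke at Sf1
β3 stroke at I1
β4 stroke at J1
β5 stroke at I2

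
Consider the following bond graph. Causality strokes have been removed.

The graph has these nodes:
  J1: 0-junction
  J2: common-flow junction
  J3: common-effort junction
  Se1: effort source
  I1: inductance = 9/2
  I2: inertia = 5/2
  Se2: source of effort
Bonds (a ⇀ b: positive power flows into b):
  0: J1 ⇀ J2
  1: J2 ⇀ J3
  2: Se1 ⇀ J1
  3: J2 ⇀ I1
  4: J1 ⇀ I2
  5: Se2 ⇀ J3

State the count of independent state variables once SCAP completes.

b2 stroke→J1  (Se1 (Se) sets effort on bond)
b5 stroke→J3  (Se2 (Se) sets effort on bond)
b0 stroke→J2  (0-jn J1 has e-setter on 2)
b4 stroke→I2  (0-jn J1 has e-setter on 2)
b1 stroke→J2  (J3: bond 5 brought effort, rest push out)
b3 stroke→I1  (J2 needs exactly one f-in)

2  (I1, I2 all integral)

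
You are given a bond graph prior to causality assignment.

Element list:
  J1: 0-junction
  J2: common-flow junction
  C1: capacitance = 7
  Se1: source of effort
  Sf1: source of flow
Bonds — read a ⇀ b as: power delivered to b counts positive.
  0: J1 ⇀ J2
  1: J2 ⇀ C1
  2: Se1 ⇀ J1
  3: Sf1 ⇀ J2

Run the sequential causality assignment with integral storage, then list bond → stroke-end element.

b0 stroke→J2
b1 stroke→J2
b2 stroke→J1
b3 stroke→Sf1

b2 →J1  (Se1 (Se) sets effort on bond)
b3 →Sf1  (Sf1 fixes flow; stroke at Sf1)
b0 →J2  (common-e at J1 fixed by 2)
b1 →J2  (J2 flow already set via bond 3)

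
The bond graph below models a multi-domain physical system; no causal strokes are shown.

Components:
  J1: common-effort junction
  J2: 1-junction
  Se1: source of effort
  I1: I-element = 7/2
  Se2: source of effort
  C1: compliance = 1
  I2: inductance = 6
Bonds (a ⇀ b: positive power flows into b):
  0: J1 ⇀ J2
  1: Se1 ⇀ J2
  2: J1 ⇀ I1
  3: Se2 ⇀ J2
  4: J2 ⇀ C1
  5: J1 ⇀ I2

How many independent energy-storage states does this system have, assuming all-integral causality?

b1 stroke→J2  (Se1 fixes effort; stroke away)
b3 stroke→J2  (Se2 fixes effort; stroke away)
b2 stroke→I1  (I1 outputs flow p/I1)
b4 stroke→J2  (C1: C, integral causality)
b0 stroke→J1  (only one flow-in slot at J2)
b5 stroke→I2  (J1 effort already set via bond 0)

3  (C1, I1, I2 all integral)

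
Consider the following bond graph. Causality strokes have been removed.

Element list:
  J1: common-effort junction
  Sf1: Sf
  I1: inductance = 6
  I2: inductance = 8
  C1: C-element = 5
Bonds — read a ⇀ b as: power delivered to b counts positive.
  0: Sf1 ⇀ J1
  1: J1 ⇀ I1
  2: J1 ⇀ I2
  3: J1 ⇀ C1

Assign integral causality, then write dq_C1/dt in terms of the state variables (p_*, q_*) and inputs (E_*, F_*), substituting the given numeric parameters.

dq_C1/dt = F_Sf1 - p_I1/6 - p_I2/8

β0 →Sf1  (source Sf1 imposes f)
β1 →I1  (I1 outputs flow p/I1)
β2 →I2  (I2 outputs flow p/I2)
β3 →J1  (closing 0-jn rule on J1)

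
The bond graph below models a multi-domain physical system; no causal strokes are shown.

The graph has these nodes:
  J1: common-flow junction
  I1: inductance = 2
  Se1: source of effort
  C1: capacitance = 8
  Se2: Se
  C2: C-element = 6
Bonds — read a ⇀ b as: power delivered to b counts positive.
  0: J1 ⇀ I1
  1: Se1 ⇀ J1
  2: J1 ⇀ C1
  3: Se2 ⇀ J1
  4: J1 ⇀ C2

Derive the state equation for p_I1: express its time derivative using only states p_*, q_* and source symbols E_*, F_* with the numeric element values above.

β1 stroke at J1  (Se1 fixes effort; stroke away)
β3 stroke at J1  (Se2 fixes effort; stroke away)
β0 stroke at I1  (I1 integral (f out))
β2 stroke at J1  (J1: bond 0 brought flow, rest push out)
β4 stroke at J1  (J1: bond 0 brought flow, rest push out)

dp_I1/dt = E_Se1 + E_Se2 - q_C1/8 - q_C2/6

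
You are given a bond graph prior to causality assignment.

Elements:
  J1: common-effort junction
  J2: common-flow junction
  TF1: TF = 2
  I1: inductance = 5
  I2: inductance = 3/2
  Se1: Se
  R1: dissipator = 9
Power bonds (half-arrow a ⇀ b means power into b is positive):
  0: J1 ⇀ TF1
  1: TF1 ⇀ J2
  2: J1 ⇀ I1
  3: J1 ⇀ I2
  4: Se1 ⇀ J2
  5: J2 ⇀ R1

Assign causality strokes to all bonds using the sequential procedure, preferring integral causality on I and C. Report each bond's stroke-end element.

b0 stroke at J1
b1 stroke at TF1
b2 stroke at I1
b3 stroke at I2
b4 stroke at J2
b5 stroke at J2

β4 stroke at J2  (source Se1 imposes e)
β2 stroke at I1  (I1: I, integral causality)
β3 stroke at I2  (I2: I, integral causality)
β0 stroke at J1  (J1 needs exactly one e-in)
β1 stroke at TF1  (TF TF1: opposite of bond 0)
β5 stroke at J2  (J2: bond 1 brought flow, rest push out)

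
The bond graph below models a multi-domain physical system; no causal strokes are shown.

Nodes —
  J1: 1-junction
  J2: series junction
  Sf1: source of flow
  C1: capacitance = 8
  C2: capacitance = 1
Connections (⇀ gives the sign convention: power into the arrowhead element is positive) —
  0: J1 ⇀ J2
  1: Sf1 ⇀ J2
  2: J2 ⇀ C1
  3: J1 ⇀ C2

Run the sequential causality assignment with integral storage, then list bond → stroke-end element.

b1 →Sf1  (Sf1 (Sf) sets flow on bond)
b0 →J2  (common-f at J2 fixed by 1)
b2 →J2  (common-f at J2 fixed by 1)
b3 →J1  (common-f at J1 fixed by 0)

β0 stroke at J2
β1 stroke at Sf1
β2 stroke at J2
β3 stroke at J1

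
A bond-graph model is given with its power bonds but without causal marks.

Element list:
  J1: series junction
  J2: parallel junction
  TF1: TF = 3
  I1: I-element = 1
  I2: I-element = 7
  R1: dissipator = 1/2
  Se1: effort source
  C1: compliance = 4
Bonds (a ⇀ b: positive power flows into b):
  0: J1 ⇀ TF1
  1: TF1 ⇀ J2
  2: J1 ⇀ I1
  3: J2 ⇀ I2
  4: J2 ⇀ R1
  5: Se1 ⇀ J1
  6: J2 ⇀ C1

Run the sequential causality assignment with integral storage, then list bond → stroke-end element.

b0 →J1
b1 →TF1
b2 →I1
b3 →I2
b4 →R1
b5 →J1
b6 →J2

bond 5 stroke→J1  (source Se1 imposes e)
bond 2 stroke→I1  (I1 outputs flow p/I1)
bond 0 stroke→J1  (J1: bond 2 brought flow, rest push out)
bond 1 stroke→TF1  (TF1 one-in-one-out from 0)
bond 3 stroke→I2  (I2 integral (f out))
bond 6 stroke→J2  (C1 integral (e out))
bond 4 stroke→R1  (J2: bond 6 brought effort, rest push out)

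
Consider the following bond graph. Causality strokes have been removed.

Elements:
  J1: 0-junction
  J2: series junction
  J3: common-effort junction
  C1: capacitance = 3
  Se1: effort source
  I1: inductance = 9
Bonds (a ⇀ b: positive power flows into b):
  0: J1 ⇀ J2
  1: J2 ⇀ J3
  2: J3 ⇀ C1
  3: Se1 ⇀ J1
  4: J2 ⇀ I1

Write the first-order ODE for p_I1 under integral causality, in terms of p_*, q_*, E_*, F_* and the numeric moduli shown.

dp_I1/dt = E_Se1 - q_C1/3

#3 stroke at J1  (source Se1 imposes e)
#0 stroke at J2  (J1: bond 3 brought effort, rest push out)
#2 stroke at J3  (C1: C, integral causality)
#1 stroke at J2  (J3 effort already set via bond 2)
#4 stroke at I1  (J2: last free bond brings flow in)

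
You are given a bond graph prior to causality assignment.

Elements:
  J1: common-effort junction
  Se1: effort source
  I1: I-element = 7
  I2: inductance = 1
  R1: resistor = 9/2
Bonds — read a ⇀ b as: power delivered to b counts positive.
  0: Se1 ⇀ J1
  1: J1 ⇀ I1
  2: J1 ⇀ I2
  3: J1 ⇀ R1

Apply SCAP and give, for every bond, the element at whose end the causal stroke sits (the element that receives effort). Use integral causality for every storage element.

b0 stroke→J1  (Se1 (Se) sets effort on bond)
b1 stroke→I1  (J1: bond 0 brought effort, rest push out)
b2 stroke→I2  (common-e at J1 fixed by 0)
b3 stroke→R1  (J1 effort already set via bond 0)

#0 →J1
#1 →I1
#2 →I2
#3 →R1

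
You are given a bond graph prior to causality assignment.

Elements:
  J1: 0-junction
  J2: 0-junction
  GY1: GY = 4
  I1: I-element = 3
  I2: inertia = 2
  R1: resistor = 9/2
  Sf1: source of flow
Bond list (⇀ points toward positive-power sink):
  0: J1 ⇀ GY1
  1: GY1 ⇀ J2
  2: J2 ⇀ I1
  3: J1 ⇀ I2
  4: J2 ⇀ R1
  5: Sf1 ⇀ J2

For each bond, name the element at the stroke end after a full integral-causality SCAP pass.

#5 |Sf1  (Sf1 fixes flow; stroke at Sf1)
#2 |I1  (I1 integral (f out))
#3 |I2  (prefer integral on I2)
#0 |J1  (J1: last free bond brings effort in)
#1 |J2  (GY GY1: same side as bond 0)
#4 |R1  (J2: bond 1 brought effort, rest push out)

β0 stroke at J1
β1 stroke at J2
β2 stroke at I1
β3 stroke at I2
β4 stroke at R1
β5 stroke at Sf1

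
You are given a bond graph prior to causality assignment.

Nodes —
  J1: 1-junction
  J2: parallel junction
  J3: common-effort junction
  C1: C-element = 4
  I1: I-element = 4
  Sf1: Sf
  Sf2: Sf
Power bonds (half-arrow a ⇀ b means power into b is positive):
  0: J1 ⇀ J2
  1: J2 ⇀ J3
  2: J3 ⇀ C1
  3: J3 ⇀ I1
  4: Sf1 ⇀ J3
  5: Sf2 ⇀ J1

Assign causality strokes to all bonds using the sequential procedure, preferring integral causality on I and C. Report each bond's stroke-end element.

b4 |Sf1  (Sf1 (Sf) sets flow on bond)
b5 |Sf2  (source Sf2 imposes f)
b0 |J1  (J1: bond 5 brought flow, rest push out)
b1 |J2  (closing 0-jn rule on J2)
b2 |J3  (prefer integral on C1)
b3 |I1  (J3: bond 2 brought effort, rest push out)

b0 →J1
b1 →J2
b2 →J3
b3 →I1
b4 →Sf1
b5 →Sf2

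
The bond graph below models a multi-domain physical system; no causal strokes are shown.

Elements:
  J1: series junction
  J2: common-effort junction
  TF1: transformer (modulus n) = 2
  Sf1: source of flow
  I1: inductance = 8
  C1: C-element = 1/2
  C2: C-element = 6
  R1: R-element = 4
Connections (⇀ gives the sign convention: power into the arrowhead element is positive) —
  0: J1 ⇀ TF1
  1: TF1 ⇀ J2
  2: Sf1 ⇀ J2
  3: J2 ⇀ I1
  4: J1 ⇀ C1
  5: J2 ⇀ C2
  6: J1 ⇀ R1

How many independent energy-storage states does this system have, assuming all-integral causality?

3  (C1, C2, I1 all integral)

β2 →Sf1  (Sf1 fixes flow; stroke at Sf1)
β3 →I1  (I1: I, integral causality)
β4 →J1  (C1: C, integral causality)
β5 →J2  (C2 integral (e out))
β1 →TF1  (0-jn J2 has e-setter on 5)
β0 →J1  (TF TF1: opposite of bond 1)
β6 →R1  (only one flow-in slot at J1)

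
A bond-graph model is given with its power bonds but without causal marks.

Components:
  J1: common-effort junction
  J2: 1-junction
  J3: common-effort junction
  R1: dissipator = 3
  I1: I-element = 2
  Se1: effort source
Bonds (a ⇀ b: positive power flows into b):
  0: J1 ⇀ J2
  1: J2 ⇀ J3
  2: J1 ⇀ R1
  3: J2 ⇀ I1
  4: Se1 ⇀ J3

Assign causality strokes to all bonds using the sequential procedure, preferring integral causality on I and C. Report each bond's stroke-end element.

β4 →J3  (source Se1 imposes e)
β1 →J2  (0-jn J3 has e-setter on 4)
β3 →I1  (prefer integral on I1)
β0 →J2  (J2: bond 3 brought flow, rest push out)
β2 →J1  (J1 needs exactly one e-in)

β0 stroke→J2
β1 stroke→J2
β2 stroke→J1
β3 stroke→I1
β4 stroke→J3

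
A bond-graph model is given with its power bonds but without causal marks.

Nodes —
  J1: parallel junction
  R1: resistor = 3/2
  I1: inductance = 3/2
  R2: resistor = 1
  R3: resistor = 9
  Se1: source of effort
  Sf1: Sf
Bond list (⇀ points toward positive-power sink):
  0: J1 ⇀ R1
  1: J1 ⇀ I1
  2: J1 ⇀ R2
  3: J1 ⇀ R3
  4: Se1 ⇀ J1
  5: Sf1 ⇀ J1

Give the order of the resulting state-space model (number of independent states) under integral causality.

1  (I1 all integral)

#4 stroke→J1  (Se1 fixes effort; stroke away)
#5 stroke→Sf1  (Sf1 fixes flow; stroke at Sf1)
#0 stroke→R1  (common-e at J1 fixed by 4)
#1 stroke→I1  (common-e at J1 fixed by 4)
#2 stroke→R2  (0-jn J1 has e-setter on 4)
#3 stroke→R3  (J1 effort already set via bond 4)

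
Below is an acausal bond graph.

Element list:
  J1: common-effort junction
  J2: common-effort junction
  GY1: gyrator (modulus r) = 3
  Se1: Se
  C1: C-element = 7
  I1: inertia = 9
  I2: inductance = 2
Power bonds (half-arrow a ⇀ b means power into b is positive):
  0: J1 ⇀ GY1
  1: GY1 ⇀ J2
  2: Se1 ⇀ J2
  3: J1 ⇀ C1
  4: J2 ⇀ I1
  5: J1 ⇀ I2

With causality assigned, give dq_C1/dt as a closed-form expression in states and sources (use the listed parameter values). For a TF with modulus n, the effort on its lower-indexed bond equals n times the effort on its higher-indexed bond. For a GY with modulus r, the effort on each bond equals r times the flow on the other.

dq_C1/dt = -E_Se1/3 - p_I2/2

b2 |J2  (source Se1 imposes e)
b1 |GY1  (0-jn J2 has e-setter on 2)
b4 |I1  (0-jn J2 has e-setter on 2)
b0 |GY1  (through GY1, causality inverts; strokes same side of GY1)
b3 |J1  (prefer integral on C1)
b5 |I2  (0-jn J1 has e-setter on 3)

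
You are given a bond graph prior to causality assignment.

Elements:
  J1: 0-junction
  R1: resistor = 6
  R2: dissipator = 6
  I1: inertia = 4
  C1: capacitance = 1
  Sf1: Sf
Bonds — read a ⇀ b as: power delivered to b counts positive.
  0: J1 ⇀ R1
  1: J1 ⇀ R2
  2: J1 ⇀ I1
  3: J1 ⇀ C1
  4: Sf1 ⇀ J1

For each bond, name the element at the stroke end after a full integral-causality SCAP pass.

#4 →Sf1  (Sf1 fixes flow; stroke at Sf1)
#2 →I1  (prefer integral on I1)
#3 →J1  (C1 integral (e out))
#0 →R1  (J1 effort already set via bond 3)
#1 →R2  (0-jn J1 has e-setter on 3)

bond 0 stroke at R1
bond 1 stroke at R2
bond 2 stroke at I1
bond 3 stroke at J1
bond 4 stroke at Sf1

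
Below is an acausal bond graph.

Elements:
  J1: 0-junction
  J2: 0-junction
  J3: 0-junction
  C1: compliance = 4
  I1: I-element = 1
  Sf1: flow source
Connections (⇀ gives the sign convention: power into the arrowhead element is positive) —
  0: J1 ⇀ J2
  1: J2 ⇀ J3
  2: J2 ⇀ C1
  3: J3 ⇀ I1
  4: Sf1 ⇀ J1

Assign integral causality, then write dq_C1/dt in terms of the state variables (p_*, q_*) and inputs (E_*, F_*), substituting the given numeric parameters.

dq_C1/dt = F_Sf1 - p_I1

b4 stroke→Sf1  (source Sf1 imposes f)
b0 stroke→J1  (only one effort-in slot at J1)
b2 stroke→J2  (C1 outputs effort q/C1)
b1 stroke→J3  (0-jn J2 has e-setter on 2)
b3 stroke→I1  (J3: bond 1 brought effort, rest push out)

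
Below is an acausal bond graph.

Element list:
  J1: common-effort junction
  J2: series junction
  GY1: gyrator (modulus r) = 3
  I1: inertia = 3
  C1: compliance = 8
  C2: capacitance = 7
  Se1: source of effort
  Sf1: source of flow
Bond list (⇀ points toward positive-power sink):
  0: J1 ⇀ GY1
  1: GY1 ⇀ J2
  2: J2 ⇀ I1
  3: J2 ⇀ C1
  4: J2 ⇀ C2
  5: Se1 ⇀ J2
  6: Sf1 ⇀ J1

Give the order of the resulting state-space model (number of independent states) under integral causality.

b5 stroke at J2  (Se1: effort source, stroke at far end)
b6 stroke at Sf1  (Sf1: flow source, stroke at near end)
b0 stroke at J1  (J1: last free bond brings effort in)
b1 stroke at J2  (GY1: gyrator matches bond 0)
b2 stroke at I1  (prefer integral on I1)
b3 stroke at J2  (J2 flow already set via bond 2)
b4 stroke at J2  (common-f at J2 fixed by 2)

3  (C1, C2, I1 all integral)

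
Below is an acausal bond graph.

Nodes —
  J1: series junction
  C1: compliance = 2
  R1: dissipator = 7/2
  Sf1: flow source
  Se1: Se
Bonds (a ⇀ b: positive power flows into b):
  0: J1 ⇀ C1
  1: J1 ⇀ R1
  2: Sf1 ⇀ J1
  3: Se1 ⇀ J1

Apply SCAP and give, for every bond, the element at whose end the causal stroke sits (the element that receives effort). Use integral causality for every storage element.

β2 |Sf1  (source Sf1 imposes f)
β3 |J1  (source Se1 imposes e)
β0 |J1  (common-f at J1 fixed by 2)
β1 |J1  (J1 flow already set via bond 2)

bond 0 stroke→J1
bond 1 stroke→J1
bond 2 stroke→Sf1
bond 3 stroke→J1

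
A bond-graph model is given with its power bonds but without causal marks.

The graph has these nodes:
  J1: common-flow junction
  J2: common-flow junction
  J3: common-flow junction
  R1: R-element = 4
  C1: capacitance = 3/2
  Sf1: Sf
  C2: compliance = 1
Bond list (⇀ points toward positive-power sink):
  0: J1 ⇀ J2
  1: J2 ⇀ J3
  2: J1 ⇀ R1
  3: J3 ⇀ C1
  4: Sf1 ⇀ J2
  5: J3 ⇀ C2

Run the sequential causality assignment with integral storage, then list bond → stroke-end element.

b0 →J2
b1 →J2
b2 →J1
b3 →J3
b4 →Sf1
b5 →J3

#4 →Sf1  (Sf1 fixes flow; stroke at Sf1)
#0 →J2  (J2: bond 4 brought flow, rest push out)
#1 →J2  (J2 flow already set via bond 4)
#3 →J3  (J3 flow already set via bond 1)
#5 →J3  (J3 flow already set via bond 1)
#2 →J1  (common-f at J1 fixed by 0)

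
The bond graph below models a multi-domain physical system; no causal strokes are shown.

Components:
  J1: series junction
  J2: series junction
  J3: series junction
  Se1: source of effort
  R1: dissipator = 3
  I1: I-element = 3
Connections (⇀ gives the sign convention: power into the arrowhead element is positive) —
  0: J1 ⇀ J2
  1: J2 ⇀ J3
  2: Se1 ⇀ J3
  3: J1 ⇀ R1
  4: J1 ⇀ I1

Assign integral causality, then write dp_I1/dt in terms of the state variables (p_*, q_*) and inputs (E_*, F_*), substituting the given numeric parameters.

#2 →J3  (Se1 (Se) sets effort on bond)
#1 →J2  (J3 needs exactly one f-in)
#0 →J1  (J2 needs exactly one f-in)
#4 →I1  (I1: I, integral causality)
#3 →J1  (J1: bond 4 brought flow, rest push out)

dp_I1/dt = E_Se1 - p_I1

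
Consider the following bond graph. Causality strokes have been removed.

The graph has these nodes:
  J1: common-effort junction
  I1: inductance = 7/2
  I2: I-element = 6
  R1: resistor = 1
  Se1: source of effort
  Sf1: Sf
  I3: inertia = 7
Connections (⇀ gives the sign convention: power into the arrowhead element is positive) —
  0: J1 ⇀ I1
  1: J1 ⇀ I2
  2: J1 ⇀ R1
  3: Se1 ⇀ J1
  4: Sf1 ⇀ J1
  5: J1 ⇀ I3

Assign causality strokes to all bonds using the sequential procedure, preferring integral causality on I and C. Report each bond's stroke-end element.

#3 stroke at J1  (Se1: effort source, stroke at far end)
#4 stroke at Sf1  (Sf1 fixes flow; stroke at Sf1)
#0 stroke at I1  (J1: bond 3 brought effort, rest push out)
#1 stroke at I2  (common-e at J1 fixed by 3)
#2 stroke at R1  (0-jn J1 has e-setter on 3)
#5 stroke at I3  (J1: bond 3 brought effort, rest push out)

b0 stroke at I1
b1 stroke at I2
b2 stroke at R1
b3 stroke at J1
b4 stroke at Sf1
b5 stroke at I3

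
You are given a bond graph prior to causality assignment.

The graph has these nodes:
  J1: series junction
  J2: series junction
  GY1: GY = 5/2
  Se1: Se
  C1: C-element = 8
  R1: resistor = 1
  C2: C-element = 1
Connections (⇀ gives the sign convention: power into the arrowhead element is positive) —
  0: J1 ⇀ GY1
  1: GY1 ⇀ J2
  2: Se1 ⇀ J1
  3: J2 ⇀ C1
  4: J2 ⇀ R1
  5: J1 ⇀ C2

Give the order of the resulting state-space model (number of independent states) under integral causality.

β2 stroke at J1  (Se1: effort source, stroke at far end)
β3 stroke at J2  (prefer integral on C1)
β5 stroke at J1  (C2 integral (e out))
β0 stroke at GY1  (J1: last free bond brings flow in)
β1 stroke at GY1  (GY1 both-in/both-out from 0)
β4 stroke at J2  (1-jn J2 has f-setter on 1)

2  (C1, C2 all integral)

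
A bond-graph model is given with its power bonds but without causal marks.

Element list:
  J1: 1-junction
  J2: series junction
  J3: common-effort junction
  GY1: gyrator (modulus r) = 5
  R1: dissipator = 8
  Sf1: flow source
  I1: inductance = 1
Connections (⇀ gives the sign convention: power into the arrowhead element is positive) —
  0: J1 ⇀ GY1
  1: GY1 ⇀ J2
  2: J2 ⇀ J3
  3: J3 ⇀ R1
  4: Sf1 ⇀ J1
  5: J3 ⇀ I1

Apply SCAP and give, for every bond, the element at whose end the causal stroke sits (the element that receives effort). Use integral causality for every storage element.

b4 |Sf1  (Sf1 (Sf) sets flow on bond)
b0 |J1  (common-f at J1 fixed by 4)
b1 |J2  (GY1: gyrator matches bond 0)
b2 |J3  (closing 1-jn rule on J2)
b3 |R1  (J3 effort already set via bond 2)
b5 |I1  (0-jn J3 has e-setter on 2)

#0 stroke→J1
#1 stroke→J2
#2 stroke→J3
#3 stroke→R1
#4 stroke→Sf1
#5 stroke→I1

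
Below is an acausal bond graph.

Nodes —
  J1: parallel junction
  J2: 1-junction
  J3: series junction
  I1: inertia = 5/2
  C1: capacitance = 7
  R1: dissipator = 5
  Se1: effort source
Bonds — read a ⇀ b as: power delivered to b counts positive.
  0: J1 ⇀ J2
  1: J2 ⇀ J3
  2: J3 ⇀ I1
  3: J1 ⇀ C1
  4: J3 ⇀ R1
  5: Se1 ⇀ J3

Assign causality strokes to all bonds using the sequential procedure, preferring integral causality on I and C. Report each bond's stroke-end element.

bond 5 |J3  (source Se1 imposes e)
bond 2 |I1  (I1: I, integral causality)
bond 1 |J3  (1-jn J3 has f-setter on 2)
bond 4 |J3  (J3 flow already set via bond 2)
bond 0 |J2  (J2: bond 1 brought flow, rest push out)
bond 3 |J1  (only one effort-in slot at J1)

bond 0 stroke at J2
bond 1 stroke at J3
bond 2 stroke at I1
bond 3 stroke at J1
bond 4 stroke at J3
bond 5 stroke at J3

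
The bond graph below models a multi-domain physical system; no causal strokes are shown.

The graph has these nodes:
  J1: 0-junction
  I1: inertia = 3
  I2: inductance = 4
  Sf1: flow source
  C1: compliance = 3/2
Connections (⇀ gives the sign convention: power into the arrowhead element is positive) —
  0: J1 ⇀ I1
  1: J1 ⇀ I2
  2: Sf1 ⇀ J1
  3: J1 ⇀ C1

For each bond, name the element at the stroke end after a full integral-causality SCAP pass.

#2 |Sf1  (source Sf1 imposes f)
#0 |I1  (prefer integral on I1)
#1 |I2  (prefer integral on I2)
#3 |J1  (only one effort-in slot at J1)

#0 →I1
#1 →I2
#2 →Sf1
#3 →J1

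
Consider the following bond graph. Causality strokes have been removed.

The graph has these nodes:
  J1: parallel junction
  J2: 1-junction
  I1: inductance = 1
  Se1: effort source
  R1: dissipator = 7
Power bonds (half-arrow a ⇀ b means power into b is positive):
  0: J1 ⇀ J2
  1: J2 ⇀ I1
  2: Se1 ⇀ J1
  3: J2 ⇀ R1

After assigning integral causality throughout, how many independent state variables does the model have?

1  (I1 all integral)

β2 stroke at J1  (Se1 fixes effort; stroke away)
β0 stroke at J2  (0-jn J1 has e-setter on 2)
β1 stroke at I1  (I1: I, integral causality)
β3 stroke at J2  (J2 flow already set via bond 1)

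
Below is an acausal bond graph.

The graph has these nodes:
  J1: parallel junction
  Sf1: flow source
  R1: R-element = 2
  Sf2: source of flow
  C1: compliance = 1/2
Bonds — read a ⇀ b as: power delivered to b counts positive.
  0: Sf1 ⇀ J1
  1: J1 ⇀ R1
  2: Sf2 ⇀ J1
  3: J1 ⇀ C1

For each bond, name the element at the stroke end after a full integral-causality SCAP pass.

bond 0 stroke at Sf1  (Sf1: flow source, stroke at near end)
bond 2 stroke at Sf2  (source Sf2 imposes f)
bond 3 stroke at J1  (prefer integral on C1)
bond 1 stroke at R1  (J1 effort already set via bond 3)

β0 stroke at Sf1
β1 stroke at R1
β2 stroke at Sf2
β3 stroke at J1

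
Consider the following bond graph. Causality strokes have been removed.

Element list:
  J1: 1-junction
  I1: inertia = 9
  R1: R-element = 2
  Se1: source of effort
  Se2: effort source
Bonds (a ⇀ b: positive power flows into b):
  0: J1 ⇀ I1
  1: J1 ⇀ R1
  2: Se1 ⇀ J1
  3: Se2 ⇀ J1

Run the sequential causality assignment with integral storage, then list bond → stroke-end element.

bond 0 stroke at I1
bond 1 stroke at J1
bond 2 stroke at J1
bond 3 stroke at J1

#2 |J1  (Se1 (Se) sets effort on bond)
#3 |J1  (source Se2 imposes e)
#0 |I1  (prefer integral on I1)
#1 |J1  (common-f at J1 fixed by 0)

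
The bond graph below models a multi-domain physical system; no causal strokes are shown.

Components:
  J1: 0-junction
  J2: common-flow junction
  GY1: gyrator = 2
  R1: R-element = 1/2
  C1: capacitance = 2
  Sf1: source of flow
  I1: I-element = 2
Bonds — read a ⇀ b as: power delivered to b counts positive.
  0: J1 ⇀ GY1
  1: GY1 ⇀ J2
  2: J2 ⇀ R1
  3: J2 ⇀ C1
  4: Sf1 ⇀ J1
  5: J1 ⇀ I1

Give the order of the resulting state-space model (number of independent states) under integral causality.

bond 4 →Sf1  (source Sf1 imposes f)
bond 3 →J2  (C1: C, integral causality)
bond 5 →I1  (I1: I, integral causality)
bond 0 →J1  (closing 0-jn rule on J1)
bond 1 →J2  (GY1 both-in/both-out from 0)
bond 2 →R1  (J2 needs exactly one f-in)

2  (C1, I1 all integral)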